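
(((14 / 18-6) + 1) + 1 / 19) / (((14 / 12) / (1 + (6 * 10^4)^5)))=-1108857600000000000000001426 / 399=-2779091729323308270676695.00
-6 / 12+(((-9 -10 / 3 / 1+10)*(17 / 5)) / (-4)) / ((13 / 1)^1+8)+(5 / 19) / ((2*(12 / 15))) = -1649 / 6840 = -0.24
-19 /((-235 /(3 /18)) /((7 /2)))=133 /2820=0.05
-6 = -6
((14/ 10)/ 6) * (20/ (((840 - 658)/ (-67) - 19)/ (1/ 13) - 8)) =-938/ 58353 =-0.02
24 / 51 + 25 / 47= 801 / 799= 1.00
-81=-81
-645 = -645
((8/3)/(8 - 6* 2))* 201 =-134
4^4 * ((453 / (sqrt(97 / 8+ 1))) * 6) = 463872 * sqrt(210) / 35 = 192061.25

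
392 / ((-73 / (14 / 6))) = -12.53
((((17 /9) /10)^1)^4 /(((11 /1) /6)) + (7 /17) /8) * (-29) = -386675966 /255605625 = -1.51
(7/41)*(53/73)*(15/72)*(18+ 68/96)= 832895/1723968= 0.48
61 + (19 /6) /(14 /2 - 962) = 349511 /5730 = 61.00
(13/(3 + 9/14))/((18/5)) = 455/459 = 0.99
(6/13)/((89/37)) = 222/1157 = 0.19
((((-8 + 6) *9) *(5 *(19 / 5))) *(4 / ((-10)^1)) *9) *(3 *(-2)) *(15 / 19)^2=-87480 / 19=-4604.21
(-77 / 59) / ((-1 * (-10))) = -77 / 590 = -0.13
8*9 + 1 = 73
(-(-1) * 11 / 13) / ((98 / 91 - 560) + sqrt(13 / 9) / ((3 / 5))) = -6474006 / 4276320311 - 6435 * sqrt(13) / 4276320311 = -0.00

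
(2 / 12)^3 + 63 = 13609 / 216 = 63.00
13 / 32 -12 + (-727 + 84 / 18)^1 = -70457 / 96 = -733.93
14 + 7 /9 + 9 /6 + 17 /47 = 14077 /846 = 16.64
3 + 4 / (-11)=29 / 11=2.64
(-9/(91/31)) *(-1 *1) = 3.07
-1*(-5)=5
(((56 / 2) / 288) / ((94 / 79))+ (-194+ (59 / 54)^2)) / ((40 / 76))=-2007409489 / 5482080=-366.18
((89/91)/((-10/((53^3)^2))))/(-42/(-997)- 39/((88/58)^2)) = 1903775527865651176/14841777405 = 128271397.42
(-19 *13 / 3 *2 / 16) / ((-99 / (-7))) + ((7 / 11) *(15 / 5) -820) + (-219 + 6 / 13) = -32041885 / 30888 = -1037.36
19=19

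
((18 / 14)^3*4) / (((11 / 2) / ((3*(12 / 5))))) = 209952 / 18865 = 11.13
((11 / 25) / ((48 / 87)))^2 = 101761 / 160000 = 0.64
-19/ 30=-0.63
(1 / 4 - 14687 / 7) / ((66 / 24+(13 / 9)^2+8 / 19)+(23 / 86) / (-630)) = -399.06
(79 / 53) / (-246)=-79 / 13038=-0.01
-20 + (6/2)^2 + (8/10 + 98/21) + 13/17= -1216/255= -4.77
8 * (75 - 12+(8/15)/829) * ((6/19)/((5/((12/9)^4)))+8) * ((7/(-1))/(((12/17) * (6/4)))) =-7842929294816/287061975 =-27321.38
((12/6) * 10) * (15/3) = 100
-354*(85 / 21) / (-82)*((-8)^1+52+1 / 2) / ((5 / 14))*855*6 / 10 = 45793971 / 41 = 1116926.12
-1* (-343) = 343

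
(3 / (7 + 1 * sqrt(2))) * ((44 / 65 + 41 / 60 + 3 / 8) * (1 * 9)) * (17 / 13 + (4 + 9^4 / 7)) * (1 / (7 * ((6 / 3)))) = 130610043 / 278005-130610043 * sqrt(2) / 1946035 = 374.90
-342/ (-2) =171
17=17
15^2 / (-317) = -225 / 317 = -0.71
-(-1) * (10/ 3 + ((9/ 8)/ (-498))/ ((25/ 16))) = 20741/ 6225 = 3.33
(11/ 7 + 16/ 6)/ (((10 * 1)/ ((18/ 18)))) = 89/ 210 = 0.42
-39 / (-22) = 39 / 22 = 1.77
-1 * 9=-9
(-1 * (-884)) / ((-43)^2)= 884 / 1849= 0.48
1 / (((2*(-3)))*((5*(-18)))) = 1 / 540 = 0.00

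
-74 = -74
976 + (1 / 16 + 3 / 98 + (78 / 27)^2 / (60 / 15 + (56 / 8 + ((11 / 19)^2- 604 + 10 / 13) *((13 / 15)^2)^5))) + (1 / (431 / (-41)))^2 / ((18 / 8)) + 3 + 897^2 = 14631916548361578708310170949411 / 18163026165601251698195376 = 805588.03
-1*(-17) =17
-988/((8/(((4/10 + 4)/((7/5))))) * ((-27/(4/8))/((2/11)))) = 247/189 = 1.31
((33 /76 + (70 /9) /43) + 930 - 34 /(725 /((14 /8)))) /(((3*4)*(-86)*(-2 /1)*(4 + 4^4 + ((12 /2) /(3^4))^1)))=19842406961 /11446410524800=0.00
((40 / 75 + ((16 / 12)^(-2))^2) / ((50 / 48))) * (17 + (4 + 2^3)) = 23.66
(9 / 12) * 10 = 7.50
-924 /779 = -1.19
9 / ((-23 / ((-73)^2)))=-47961 / 23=-2085.26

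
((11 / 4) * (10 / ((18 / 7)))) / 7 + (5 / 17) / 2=1025 / 612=1.67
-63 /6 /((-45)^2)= -7 /1350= -0.01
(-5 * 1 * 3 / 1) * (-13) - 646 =-451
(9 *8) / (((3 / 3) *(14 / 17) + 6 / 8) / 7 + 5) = 11424 / 829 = 13.78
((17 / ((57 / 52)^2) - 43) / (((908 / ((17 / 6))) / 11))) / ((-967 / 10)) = 87645965 / 8558216892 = 0.01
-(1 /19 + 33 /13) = -640 /247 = -2.59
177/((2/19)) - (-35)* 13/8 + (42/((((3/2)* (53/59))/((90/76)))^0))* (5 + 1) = 15923/8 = 1990.38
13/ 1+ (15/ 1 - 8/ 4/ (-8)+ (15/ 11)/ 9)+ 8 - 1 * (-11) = 47.40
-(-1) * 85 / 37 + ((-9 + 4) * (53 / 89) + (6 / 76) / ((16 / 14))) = -611807 / 1001072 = -0.61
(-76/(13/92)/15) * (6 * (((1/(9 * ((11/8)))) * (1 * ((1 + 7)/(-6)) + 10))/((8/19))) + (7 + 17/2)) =-913.61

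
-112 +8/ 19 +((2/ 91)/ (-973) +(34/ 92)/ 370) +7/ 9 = -28552912667759/ 257697318060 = -110.80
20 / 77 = 0.26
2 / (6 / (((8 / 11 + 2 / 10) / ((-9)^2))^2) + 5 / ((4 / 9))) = 2312 / 52938405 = 0.00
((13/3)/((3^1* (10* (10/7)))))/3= 0.03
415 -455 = -40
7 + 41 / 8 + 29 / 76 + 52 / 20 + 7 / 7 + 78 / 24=14711 / 760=19.36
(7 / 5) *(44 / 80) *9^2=6237 / 100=62.37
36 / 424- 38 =-37.92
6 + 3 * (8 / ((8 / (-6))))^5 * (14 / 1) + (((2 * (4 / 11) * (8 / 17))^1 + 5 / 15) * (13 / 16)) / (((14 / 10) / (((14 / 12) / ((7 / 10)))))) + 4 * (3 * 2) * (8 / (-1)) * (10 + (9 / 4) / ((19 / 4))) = -1176842653307 / 3581424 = -328596.29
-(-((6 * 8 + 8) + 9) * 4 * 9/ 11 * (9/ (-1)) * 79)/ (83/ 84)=-139754160/ 913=-153071.37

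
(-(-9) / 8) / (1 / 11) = 99 / 8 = 12.38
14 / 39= 0.36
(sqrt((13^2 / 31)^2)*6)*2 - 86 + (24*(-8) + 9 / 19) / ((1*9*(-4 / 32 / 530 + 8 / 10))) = -282753826 / 5991897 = -47.19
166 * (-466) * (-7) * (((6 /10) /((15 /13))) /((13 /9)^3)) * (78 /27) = 87721704 /325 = 269912.94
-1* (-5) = 5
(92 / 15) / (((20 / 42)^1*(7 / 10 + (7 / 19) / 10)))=437 / 25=17.48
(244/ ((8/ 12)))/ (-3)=-122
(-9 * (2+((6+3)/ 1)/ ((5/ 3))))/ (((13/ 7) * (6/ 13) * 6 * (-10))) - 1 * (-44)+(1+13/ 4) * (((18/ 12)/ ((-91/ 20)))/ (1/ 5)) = 696869/ 18200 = 38.29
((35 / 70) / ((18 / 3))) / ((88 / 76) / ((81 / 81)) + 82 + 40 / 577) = 10963 / 10949040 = 0.00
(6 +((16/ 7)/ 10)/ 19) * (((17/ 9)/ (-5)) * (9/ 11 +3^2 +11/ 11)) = -24.57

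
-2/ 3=-0.67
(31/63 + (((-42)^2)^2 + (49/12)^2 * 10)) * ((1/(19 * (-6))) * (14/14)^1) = -1568379067/57456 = -27297.05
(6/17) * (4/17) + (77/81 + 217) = 5103950/23409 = 218.03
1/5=0.20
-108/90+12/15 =-2/5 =-0.40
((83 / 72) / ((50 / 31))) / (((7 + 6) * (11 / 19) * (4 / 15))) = 48887 / 137280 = 0.36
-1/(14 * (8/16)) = -0.14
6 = 6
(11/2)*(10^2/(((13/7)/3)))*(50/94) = 288750/611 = 472.59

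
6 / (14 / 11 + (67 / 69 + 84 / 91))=59202 / 31247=1.89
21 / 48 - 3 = -2.56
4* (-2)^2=16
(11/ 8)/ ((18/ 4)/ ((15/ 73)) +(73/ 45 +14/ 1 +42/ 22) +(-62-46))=-5445/ 271532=-0.02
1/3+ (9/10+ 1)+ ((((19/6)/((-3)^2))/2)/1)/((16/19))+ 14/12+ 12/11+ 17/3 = 985231/95040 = 10.37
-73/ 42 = -1.74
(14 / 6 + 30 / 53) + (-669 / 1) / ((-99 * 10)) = 20843 / 5830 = 3.58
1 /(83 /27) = 27 /83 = 0.33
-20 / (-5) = 4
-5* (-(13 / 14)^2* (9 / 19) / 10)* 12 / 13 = 351 / 1862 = 0.19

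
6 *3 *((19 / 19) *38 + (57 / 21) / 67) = 321138 / 469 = 684.73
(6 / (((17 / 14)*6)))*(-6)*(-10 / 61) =840 / 1037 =0.81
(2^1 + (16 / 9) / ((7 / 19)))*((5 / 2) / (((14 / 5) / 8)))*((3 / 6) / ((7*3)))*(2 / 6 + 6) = 204250 / 27783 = 7.35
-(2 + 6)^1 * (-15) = 120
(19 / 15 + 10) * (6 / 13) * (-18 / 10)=-234 / 25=-9.36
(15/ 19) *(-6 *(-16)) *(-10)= -14400/ 19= -757.89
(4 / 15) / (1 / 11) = 44 / 15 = 2.93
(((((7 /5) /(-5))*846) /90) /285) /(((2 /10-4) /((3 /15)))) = 329 /676875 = 0.00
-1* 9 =-9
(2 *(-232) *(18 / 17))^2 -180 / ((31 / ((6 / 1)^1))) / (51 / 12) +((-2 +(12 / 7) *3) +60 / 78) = 196777911548 / 815269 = 241365.62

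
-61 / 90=-0.68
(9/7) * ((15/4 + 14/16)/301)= 333/16856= 0.02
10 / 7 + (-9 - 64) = -501 / 7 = -71.57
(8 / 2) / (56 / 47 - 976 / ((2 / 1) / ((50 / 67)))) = -3149 / 285762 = -0.01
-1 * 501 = -501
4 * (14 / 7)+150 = 158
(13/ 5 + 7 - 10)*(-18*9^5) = 2125764/ 5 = 425152.80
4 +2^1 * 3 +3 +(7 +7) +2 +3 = 32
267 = 267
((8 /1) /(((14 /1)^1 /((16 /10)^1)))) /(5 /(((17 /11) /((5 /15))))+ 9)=816 /8995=0.09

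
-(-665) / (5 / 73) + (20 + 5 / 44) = 428081 / 44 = 9729.11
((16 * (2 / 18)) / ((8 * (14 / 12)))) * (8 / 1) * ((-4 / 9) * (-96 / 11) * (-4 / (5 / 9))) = -16384 / 385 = -42.56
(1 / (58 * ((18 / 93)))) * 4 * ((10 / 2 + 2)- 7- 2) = -62 / 87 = -0.71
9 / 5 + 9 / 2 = 63 / 10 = 6.30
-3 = -3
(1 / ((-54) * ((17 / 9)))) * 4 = -2 / 51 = -0.04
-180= -180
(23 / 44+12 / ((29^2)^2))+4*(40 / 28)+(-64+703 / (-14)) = -3360291503 / 31120364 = -107.98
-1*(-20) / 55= 4 / 11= 0.36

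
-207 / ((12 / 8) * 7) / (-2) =69 / 7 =9.86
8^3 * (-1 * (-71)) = 36352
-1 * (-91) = 91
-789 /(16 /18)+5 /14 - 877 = -98799 /56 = -1764.27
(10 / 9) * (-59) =-590 / 9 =-65.56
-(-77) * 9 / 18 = 77 / 2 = 38.50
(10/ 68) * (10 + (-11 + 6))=25/ 34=0.74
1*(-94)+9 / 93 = -93.90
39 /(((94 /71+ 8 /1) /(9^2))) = 224289 /662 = 338.81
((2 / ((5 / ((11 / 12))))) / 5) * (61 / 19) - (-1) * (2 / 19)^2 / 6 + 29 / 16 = 295989 / 144400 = 2.05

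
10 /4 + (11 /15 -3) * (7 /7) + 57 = 1717 /30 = 57.23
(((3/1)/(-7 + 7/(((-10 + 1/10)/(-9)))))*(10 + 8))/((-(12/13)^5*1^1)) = 4084223/32256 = 126.62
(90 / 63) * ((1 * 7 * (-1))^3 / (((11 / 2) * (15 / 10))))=-1960 / 33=-59.39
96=96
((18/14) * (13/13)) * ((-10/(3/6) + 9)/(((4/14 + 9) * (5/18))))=-1782/325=-5.48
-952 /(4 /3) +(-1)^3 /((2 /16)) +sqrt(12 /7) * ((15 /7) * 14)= -722 +60 * sqrt(21) /7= -682.72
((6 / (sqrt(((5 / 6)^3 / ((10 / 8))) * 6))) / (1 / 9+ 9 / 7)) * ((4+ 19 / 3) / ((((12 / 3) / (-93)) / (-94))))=25609689 / 440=58203.84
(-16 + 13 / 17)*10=-2590 / 17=-152.35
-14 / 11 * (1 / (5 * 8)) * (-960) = 336 / 11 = 30.55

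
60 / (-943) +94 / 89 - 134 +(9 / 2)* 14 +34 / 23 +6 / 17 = -4229177 / 62033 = -68.18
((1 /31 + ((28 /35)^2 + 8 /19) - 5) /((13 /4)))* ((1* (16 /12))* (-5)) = 920416 /114855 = 8.01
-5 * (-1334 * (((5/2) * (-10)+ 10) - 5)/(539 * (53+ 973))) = -66700/276507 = -0.24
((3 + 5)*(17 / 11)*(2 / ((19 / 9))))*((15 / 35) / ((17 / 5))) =2160 / 1463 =1.48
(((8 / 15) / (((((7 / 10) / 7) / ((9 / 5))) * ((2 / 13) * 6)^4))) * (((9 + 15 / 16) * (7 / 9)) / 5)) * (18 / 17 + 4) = 455633633 / 4406400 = 103.40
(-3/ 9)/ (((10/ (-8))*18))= 2/ 135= 0.01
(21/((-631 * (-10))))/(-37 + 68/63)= -1323/14279530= -0.00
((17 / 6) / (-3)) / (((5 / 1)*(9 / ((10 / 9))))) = -17 / 729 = -0.02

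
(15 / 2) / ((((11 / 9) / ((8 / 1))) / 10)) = 5400 / 11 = 490.91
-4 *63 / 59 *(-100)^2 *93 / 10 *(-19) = 445284000 / 59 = 7547186.44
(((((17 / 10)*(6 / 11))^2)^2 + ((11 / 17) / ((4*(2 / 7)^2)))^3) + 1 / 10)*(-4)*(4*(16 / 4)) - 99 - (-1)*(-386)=-2982924702533123 / 2877249320000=-1036.73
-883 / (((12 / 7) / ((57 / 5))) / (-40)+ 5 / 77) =-14433.84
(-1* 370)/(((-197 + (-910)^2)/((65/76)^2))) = -781625/2390983864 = -0.00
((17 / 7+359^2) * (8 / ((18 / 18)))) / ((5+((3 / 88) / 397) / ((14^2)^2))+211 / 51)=70573647746359296 / 625419241369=112842.14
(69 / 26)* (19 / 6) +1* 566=29869 / 52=574.40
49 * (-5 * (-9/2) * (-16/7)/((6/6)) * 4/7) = -1440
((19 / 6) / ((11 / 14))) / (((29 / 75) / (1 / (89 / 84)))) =279300 / 28391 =9.84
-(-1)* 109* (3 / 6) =109 / 2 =54.50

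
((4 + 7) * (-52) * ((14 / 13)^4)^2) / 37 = -64934718464 / 2321695129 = -27.97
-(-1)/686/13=1/8918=0.00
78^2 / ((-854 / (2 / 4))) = -1521 / 427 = -3.56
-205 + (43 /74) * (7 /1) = -14869 /74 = -200.93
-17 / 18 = -0.94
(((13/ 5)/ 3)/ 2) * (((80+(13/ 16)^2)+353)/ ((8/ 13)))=18761873/ 61440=305.37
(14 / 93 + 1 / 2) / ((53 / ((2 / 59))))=121 / 290811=0.00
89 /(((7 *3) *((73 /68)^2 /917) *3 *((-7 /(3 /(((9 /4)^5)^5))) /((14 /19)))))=-121397266144345160941568 /218063667455363299396729444497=-0.00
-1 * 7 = -7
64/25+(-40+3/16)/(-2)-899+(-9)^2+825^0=-635627/800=-794.53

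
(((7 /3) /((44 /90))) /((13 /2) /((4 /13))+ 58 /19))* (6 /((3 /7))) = 152 /55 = 2.76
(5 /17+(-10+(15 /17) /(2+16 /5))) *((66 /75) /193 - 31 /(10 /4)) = 25209072 /213265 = 118.21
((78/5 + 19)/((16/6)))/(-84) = -173/1120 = -0.15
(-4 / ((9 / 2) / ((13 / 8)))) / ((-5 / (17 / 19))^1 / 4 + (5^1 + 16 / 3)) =-884 / 5469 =-0.16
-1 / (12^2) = -0.01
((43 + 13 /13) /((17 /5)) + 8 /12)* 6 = 1388 /17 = 81.65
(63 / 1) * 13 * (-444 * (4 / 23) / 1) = -1454544 / 23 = -63241.04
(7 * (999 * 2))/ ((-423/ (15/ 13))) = -23310/ 611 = -38.15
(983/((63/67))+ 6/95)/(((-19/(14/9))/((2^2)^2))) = -1369.51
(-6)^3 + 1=-215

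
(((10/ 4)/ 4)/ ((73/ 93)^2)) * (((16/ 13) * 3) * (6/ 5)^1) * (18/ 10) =2802276/ 346385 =8.09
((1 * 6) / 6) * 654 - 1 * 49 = 605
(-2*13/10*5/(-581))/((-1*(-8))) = 13/4648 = 0.00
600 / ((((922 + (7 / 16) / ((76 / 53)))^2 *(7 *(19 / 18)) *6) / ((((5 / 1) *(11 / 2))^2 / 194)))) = 0.00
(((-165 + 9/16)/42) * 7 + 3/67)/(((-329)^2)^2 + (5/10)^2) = -58663/25119348590200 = -0.00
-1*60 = -60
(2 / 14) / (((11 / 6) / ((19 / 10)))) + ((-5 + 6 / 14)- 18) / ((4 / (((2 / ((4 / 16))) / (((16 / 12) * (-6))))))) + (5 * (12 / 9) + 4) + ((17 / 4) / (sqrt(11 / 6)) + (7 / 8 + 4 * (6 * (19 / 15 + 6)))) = 17 * sqrt(66) / 44 + 253087 / 1320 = 194.87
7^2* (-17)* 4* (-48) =159936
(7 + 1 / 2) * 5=75 / 2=37.50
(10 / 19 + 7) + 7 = 276 / 19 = 14.53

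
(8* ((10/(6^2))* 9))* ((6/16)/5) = 3/2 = 1.50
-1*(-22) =22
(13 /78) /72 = 1 /432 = 0.00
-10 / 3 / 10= -1 / 3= -0.33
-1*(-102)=102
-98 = -98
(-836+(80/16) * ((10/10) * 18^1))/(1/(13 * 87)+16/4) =-843726/4525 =-186.46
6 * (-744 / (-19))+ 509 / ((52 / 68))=222439 / 247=900.56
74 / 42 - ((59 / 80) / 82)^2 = 1.76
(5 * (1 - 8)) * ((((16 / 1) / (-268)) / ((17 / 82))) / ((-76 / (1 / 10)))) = -287 / 21641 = -0.01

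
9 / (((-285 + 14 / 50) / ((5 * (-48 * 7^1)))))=189000 / 3559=53.10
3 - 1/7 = 20/7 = 2.86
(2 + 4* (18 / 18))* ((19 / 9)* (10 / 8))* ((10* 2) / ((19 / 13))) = 650 / 3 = 216.67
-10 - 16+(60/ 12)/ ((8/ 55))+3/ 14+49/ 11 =8035/ 616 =13.04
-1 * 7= -7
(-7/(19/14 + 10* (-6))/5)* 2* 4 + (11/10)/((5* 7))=63911/287350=0.22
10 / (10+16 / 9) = 45 / 53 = 0.85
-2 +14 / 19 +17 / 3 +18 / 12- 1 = 559 / 114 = 4.90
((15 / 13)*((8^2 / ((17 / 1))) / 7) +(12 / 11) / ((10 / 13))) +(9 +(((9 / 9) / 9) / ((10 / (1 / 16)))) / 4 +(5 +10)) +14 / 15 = 26.97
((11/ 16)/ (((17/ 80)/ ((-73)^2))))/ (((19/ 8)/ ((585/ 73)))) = 18790200/ 323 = 58173.99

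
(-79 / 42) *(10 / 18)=-395 / 378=-1.04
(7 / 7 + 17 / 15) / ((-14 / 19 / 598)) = -181792 / 105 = -1731.35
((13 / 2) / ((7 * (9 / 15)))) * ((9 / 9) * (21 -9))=130 / 7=18.57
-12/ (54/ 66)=-44/ 3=-14.67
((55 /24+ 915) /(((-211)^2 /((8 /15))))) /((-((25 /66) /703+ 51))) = -68096798 /316053198849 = -0.00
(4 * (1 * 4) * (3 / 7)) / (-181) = -48 / 1267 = -0.04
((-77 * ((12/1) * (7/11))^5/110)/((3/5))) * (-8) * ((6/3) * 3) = 234198687744/161051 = 1454189.59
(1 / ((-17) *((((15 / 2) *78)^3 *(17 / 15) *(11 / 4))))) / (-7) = 4 / 297005784075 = 0.00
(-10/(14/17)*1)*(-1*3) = 255/7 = 36.43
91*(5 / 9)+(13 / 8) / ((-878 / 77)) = 3186911 / 63216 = 50.41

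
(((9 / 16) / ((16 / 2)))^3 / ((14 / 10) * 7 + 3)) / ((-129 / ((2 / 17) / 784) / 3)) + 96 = 3692194405806531 / 38460358393856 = 96.00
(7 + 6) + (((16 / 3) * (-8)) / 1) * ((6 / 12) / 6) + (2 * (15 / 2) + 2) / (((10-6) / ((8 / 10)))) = 578 / 45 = 12.84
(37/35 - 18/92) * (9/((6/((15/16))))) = 12483/10304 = 1.21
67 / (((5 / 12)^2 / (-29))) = -279792 / 25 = -11191.68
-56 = -56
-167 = -167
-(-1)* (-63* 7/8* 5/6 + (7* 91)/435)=-309533/6960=-44.47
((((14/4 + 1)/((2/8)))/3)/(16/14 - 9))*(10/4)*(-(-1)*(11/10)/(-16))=21/160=0.13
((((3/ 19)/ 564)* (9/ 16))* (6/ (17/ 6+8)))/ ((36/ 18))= 81/ 1857440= 0.00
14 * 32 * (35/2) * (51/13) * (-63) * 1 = -25189920/13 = -1937686.15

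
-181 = -181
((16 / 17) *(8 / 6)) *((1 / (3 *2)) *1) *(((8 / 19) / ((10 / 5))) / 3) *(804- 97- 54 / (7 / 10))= 564352 / 61047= 9.24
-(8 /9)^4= -4096 /6561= -0.62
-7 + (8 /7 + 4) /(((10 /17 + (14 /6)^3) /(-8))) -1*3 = -559262 /42707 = -13.10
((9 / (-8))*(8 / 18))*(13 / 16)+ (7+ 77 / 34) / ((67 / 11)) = 40633 / 36448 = 1.11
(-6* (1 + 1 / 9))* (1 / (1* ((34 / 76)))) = -760 / 51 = -14.90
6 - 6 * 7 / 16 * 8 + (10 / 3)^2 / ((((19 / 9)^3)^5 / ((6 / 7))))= -1594004612061380844795 / 106267889209123588093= -15.00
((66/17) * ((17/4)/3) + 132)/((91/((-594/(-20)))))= 16335/364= 44.88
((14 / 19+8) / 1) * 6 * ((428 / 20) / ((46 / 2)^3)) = 106572 / 1155865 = 0.09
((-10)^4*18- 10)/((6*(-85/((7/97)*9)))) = -377979/1649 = -229.22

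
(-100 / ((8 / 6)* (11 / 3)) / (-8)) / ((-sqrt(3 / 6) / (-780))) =43875* sqrt(2) / 22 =2820.39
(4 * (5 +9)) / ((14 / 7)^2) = 14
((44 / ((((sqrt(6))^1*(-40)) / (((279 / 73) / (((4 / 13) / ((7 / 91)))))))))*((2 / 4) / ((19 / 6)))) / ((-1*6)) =1023*sqrt(6) / 221920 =0.01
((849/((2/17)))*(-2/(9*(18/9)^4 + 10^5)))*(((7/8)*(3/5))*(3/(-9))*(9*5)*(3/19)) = 2727837/15221888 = 0.18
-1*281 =-281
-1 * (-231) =231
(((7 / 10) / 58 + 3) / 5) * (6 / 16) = 5241 / 23200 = 0.23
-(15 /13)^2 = -225 /169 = -1.33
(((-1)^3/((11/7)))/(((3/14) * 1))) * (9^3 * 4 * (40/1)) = -3810240/11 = -346385.45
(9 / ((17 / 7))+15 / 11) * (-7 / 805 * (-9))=8532 / 21505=0.40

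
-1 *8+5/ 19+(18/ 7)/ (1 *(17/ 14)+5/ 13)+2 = -7609/ 1843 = -4.13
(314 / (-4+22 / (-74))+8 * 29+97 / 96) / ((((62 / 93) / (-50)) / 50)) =-508613125 / 848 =-599779.63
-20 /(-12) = 5 /3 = 1.67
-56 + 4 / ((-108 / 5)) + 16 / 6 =-1445 / 27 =-53.52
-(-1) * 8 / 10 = 4 / 5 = 0.80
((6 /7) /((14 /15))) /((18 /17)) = 85 /98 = 0.87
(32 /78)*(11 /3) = 176 /117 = 1.50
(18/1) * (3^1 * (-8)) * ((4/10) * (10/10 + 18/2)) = -1728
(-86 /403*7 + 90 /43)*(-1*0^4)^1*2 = 0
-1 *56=-56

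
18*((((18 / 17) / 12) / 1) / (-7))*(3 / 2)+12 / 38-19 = -86029 / 4522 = -19.02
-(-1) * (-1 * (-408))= 408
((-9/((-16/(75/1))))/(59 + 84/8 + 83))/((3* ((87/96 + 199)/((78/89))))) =14040/34729313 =0.00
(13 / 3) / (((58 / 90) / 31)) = 6045 / 29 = 208.45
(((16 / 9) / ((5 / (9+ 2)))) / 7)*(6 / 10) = 0.34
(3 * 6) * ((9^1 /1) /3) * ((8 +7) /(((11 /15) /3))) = 36450 /11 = 3313.64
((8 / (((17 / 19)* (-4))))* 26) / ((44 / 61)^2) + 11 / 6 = -2712007 / 24684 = -109.87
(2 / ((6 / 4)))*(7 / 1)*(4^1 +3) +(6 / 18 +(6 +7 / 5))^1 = 1096 / 15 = 73.07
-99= -99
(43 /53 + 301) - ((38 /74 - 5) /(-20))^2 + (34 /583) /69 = 1661825502397 /5507076300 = 301.76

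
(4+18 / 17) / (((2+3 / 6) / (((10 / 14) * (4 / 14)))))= 344 / 833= 0.41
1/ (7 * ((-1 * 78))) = -1/ 546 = -0.00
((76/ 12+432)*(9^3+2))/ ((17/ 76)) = 4297420/ 3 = 1432473.33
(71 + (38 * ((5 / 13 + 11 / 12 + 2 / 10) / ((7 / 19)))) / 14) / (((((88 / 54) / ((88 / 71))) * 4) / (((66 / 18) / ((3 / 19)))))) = 655497359 / 1809080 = 362.34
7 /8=0.88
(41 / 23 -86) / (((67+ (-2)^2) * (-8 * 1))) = 1937 / 13064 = 0.15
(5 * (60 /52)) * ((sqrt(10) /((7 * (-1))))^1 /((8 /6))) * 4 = -225 * sqrt(10) /91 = -7.82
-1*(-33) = 33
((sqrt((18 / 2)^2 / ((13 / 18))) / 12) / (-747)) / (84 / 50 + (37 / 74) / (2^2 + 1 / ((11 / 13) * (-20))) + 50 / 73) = -1582275 * sqrt(26) / 17016788152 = -0.00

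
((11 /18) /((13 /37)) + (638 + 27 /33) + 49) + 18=1821253 /2574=707.56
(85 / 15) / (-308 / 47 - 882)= -799 / 125286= -0.01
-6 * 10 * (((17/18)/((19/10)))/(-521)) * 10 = 17000/29697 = 0.57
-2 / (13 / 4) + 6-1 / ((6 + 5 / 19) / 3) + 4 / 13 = 8065 / 1547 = 5.21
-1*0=0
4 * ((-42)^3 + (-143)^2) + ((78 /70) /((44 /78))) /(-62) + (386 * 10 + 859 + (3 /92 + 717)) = -114808970789 /549010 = -209120.00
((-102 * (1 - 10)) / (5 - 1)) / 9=51 / 2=25.50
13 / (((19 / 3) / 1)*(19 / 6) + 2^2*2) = 234 / 505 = 0.46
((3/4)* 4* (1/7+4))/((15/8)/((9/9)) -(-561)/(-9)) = -2088/10157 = -0.21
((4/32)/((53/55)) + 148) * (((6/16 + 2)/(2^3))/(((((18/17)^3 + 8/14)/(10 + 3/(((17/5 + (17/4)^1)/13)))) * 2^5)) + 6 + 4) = 117613704948755/78771683328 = 1493.10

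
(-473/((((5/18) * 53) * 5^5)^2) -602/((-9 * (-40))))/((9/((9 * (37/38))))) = -1527531112334789/938162109375000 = -1.63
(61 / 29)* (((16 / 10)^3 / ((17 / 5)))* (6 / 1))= 187392 / 12325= 15.20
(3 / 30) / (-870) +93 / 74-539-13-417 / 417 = -177606187 / 321900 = -551.74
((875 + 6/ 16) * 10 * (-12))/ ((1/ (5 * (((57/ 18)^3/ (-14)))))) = 1200839425/ 1008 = 1191308.95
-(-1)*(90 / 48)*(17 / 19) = 255 / 152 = 1.68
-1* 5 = -5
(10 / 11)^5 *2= 200000 / 161051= 1.24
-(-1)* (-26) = -26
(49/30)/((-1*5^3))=-49/3750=-0.01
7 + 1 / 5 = 36 / 5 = 7.20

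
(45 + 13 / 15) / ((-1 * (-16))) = 43 / 15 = 2.87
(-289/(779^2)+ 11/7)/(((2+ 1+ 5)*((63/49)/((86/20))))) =71737201/109231380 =0.66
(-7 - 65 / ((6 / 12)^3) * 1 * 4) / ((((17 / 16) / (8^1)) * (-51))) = 267136 / 867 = 308.12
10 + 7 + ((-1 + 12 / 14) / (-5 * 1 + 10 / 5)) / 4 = 1429 / 84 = 17.01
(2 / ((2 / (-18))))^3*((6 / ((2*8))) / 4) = -2187 / 4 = -546.75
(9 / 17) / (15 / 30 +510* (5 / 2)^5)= 144 / 13547011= 0.00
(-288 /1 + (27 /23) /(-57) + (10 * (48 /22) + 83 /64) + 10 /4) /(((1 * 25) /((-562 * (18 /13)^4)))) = 21681.33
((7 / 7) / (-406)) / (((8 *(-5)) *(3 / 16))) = 1 / 3045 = 0.00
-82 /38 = -41 /19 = -2.16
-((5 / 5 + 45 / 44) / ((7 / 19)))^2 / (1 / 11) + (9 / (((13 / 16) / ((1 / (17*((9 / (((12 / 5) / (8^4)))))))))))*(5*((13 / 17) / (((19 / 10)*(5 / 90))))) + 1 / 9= -331.46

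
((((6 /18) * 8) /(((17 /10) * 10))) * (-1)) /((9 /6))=-16 /153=-0.10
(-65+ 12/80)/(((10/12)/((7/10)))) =-27237/500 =-54.47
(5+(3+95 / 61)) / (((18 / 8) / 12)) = 9328 / 183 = 50.97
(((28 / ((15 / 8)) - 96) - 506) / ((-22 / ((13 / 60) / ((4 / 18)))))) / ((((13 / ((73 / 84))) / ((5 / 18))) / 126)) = 60.87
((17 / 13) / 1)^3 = 4913 / 2197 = 2.24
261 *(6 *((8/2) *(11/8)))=8613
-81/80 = -1.01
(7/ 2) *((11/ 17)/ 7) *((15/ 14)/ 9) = 55/ 1428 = 0.04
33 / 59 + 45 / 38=3909 / 2242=1.74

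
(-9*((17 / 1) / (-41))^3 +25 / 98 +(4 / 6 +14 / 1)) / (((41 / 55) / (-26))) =-225479700875 / 415386867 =-542.82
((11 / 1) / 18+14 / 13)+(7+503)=119735 / 234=511.69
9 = 9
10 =10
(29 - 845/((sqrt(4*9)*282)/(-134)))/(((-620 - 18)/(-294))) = 3976301/89958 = 44.20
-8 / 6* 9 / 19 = -12 / 19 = -0.63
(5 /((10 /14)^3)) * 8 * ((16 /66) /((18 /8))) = 87808 /7425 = 11.83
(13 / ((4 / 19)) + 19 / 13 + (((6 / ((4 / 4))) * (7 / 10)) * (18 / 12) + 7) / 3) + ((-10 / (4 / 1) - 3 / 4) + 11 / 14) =177943 / 2730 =65.18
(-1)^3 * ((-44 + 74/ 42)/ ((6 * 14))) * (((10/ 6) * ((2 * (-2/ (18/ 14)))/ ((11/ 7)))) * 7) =-31045/ 2673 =-11.61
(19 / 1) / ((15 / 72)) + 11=511 / 5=102.20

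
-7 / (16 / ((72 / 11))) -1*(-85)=1807 / 22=82.14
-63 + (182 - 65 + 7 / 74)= 4003 / 74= 54.09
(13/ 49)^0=1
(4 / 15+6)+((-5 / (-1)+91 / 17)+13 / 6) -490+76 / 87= -2318777 / 4930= -470.34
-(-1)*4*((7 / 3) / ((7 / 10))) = 40 / 3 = 13.33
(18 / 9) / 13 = 2 / 13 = 0.15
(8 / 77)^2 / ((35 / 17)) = 0.01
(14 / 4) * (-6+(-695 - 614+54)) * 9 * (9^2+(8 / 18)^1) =-6470191 / 2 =-3235095.50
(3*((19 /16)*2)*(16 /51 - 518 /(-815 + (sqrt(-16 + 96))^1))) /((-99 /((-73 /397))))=18907*sqrt(5) /457945455 + 234746027 /18684174564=0.01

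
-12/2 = -6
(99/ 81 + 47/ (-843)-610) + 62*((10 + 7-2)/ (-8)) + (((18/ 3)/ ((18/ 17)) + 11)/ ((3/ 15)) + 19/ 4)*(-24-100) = -117825269/ 10116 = -11647.42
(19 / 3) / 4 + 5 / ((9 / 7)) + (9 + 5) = 701 / 36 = 19.47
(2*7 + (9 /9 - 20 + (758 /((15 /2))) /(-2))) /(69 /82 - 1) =68306 /195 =350.29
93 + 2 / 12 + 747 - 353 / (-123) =69129 / 82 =843.04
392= 392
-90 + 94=4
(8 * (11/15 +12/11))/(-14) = -172/165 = -1.04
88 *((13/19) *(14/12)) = 70.25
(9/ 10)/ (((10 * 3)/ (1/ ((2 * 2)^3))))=0.00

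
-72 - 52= -124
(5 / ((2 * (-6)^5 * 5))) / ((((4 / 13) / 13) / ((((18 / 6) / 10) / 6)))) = -169 / 1244160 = -0.00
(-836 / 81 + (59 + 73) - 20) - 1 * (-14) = 9370 / 81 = 115.68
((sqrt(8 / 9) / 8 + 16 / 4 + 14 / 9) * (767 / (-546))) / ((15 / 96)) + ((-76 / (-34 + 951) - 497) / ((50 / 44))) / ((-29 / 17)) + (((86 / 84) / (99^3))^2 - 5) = 1271185911492930863995 / 6309268966481239836 - 236 * sqrt(2) / 315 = 200.42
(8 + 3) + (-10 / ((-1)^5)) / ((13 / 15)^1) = 293 / 13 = 22.54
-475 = -475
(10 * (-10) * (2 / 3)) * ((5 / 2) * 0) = 0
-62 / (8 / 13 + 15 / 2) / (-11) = 0.69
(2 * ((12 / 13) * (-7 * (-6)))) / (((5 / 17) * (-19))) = -17136 / 1235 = -13.88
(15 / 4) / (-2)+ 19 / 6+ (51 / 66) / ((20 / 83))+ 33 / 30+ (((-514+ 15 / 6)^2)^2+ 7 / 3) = 12047452427647 / 176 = 68451434247.99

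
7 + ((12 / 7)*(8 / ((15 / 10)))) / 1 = 113 / 7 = 16.14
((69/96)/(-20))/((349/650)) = -1495/22336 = -0.07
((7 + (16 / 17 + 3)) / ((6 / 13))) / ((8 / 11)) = 4433 / 136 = 32.60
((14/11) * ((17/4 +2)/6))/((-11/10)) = -875/726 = -1.21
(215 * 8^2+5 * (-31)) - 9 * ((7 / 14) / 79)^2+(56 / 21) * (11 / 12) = 3057266107 / 224676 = 13607.44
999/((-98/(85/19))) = -84915/1862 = -45.60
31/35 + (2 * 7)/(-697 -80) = 3371/3885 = 0.87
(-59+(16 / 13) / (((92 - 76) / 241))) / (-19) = 526 / 247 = 2.13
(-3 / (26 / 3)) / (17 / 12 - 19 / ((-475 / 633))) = -1350 / 104273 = -0.01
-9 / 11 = -0.82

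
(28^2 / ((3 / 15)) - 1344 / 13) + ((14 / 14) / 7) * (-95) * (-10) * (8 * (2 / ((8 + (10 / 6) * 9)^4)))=97192334992 / 25465531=3816.62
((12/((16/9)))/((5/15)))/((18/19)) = 171/8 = 21.38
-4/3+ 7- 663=-1972/3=-657.33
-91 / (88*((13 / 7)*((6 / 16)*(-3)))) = 49 / 99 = 0.49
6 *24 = 144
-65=-65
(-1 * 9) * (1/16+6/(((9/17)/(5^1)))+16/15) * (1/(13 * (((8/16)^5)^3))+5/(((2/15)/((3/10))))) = -421434057/320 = -1316981.43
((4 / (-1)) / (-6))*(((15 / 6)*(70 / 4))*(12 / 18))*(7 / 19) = 7.16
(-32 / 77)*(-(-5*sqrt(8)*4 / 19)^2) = 3.68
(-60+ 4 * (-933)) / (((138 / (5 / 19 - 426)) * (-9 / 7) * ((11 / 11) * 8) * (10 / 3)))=-4473217 / 13110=-341.21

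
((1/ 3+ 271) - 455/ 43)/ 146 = 33637/ 18834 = 1.79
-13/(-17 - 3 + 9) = 13/11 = 1.18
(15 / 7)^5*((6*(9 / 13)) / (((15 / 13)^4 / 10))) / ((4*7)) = 4448925 / 117649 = 37.82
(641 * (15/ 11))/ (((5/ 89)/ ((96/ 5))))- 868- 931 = 296930.31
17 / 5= 3.40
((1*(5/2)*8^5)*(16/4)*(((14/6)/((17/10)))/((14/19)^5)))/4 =63388134400/122451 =517661.22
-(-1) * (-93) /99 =-31 /33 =-0.94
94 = 94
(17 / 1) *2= 34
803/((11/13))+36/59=949.61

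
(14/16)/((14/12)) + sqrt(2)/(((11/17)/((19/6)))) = 3/4 + 323 *sqrt(2)/66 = 7.67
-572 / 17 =-33.65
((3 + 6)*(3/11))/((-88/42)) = -567/484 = -1.17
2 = 2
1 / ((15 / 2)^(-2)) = 225 / 4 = 56.25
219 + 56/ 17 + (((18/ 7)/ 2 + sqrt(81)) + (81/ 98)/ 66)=8524975/ 36652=232.59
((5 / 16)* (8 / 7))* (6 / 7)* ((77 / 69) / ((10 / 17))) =187 / 322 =0.58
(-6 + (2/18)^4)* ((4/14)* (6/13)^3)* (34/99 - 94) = 5839876480/369972603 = 15.78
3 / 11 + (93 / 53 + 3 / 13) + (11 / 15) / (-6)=1456981 / 682110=2.14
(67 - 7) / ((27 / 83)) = 1660 / 9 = 184.44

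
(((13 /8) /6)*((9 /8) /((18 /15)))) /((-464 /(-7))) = 455 /118784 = 0.00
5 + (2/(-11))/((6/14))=151/33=4.58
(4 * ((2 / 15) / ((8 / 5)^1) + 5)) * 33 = 671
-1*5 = -5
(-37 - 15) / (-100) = 0.52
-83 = -83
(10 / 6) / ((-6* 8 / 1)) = -5 / 144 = -0.03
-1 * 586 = -586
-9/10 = -0.90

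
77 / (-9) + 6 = -23 / 9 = -2.56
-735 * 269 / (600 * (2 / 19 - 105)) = 250439 / 79720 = 3.14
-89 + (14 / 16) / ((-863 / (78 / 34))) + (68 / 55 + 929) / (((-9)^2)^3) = -305323523562391 / 3430579200840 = -89.00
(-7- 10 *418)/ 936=-4187/ 936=-4.47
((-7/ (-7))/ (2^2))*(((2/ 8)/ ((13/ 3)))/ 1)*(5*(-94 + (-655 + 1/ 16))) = -179745/ 3328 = -54.01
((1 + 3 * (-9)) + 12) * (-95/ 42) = 95/ 3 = 31.67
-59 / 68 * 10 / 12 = -295 / 408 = -0.72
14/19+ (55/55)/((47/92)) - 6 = -2952/893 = -3.31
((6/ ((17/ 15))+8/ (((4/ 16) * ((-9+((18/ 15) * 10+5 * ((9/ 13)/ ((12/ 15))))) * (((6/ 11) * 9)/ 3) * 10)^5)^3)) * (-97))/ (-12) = 42.79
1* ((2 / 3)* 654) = 436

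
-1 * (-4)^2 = -16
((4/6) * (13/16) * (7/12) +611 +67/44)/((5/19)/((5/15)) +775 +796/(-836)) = 36887987/46639008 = 0.79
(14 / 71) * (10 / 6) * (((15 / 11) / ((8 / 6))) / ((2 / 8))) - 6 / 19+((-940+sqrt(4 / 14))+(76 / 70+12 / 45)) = -1460899442 / 1558095+sqrt(14) / 7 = -937.08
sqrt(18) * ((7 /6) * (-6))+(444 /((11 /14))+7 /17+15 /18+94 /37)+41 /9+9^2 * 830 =8444375041 /124542 -21 * sqrt(2) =67773.73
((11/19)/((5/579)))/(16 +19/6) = 38214/10925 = 3.50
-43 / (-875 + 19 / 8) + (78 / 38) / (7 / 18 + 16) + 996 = 38978819762 / 39128505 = 996.17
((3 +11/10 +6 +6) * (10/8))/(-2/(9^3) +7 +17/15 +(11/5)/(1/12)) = 586845/1006912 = 0.58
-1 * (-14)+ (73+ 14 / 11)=971 / 11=88.27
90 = 90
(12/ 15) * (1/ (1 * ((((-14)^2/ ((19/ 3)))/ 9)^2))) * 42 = 9747/ 3430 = 2.84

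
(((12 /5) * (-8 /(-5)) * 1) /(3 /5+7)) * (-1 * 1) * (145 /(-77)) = 1392 /1463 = 0.95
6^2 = 36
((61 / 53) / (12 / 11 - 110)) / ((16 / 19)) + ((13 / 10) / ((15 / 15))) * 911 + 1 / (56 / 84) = 6023231071 / 5079520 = 1185.79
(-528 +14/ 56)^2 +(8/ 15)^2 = 1002673249/ 3600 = 278520.35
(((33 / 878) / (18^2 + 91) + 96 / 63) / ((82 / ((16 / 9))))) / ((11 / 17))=792916244 / 15529267215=0.05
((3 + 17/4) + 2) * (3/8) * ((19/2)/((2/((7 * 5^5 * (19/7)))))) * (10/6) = 208703125/128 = 1630493.16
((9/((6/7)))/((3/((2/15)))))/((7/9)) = 3/5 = 0.60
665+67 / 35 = 23342 / 35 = 666.91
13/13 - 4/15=11/15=0.73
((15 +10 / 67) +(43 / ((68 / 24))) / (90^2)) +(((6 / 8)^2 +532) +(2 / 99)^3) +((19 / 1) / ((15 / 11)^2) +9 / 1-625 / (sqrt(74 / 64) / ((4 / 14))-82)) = 574.92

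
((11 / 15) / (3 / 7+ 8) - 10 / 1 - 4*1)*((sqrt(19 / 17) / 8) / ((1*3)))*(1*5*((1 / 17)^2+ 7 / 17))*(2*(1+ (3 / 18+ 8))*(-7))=23702525*sqrt(323) / 2608803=163.29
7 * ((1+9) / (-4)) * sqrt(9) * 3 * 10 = -1575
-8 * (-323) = 2584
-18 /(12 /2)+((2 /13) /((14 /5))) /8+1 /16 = -4267 /1456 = -2.93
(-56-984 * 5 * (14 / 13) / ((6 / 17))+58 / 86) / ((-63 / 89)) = 749629823 / 35217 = 21286.02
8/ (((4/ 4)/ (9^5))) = 472392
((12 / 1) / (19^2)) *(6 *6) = 432 / 361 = 1.20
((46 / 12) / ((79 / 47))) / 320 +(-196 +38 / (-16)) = -30088439 / 151680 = -198.37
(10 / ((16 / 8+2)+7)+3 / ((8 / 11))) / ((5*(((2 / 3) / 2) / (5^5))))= 830625 / 88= 9438.92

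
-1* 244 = -244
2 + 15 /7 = 29 /7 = 4.14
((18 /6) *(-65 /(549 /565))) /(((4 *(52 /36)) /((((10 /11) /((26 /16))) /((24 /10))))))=-70625 /8723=-8.10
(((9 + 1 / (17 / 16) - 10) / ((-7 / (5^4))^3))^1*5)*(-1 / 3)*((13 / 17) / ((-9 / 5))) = 79345703125 / 2676429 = 29646.11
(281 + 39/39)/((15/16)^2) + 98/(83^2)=165784246/516675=320.87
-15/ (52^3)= -15/ 140608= -0.00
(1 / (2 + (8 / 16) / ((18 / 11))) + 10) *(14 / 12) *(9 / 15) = 3031 / 415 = 7.30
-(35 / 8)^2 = -1225 / 64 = -19.14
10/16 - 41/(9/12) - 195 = -5977/24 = -249.04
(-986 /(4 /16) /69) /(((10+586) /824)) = -812464 /10281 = -79.03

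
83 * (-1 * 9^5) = -4901067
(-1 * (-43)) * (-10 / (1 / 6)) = -2580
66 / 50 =33 / 25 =1.32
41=41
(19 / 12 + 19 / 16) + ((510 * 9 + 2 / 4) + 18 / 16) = 220531 / 48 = 4594.40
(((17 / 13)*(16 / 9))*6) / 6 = 272 / 117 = 2.32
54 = 54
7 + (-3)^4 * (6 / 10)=278 / 5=55.60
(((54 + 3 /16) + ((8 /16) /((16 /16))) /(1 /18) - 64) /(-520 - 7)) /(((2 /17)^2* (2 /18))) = 1989 /1984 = 1.00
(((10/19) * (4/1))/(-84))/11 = -10/4389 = -0.00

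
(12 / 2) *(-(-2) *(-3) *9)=-324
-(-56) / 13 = 56 / 13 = 4.31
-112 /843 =-0.13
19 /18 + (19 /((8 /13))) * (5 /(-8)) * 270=-1500221 /288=-5209.10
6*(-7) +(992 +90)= 1040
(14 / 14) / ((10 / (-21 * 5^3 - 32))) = -2657 / 10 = -265.70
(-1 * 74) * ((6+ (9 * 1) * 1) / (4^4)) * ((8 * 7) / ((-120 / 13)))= 3367 / 128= 26.30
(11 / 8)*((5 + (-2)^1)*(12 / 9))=11 / 2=5.50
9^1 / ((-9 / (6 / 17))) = -6 / 17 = -0.35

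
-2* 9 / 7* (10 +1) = -198 / 7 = -28.29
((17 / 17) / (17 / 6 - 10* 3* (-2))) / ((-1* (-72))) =1 / 4524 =0.00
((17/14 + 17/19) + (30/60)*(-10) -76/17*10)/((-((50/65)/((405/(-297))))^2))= 327369393/2188648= 149.58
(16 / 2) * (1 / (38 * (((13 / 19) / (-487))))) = -1948 / 13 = -149.85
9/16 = 0.56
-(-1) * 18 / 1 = 18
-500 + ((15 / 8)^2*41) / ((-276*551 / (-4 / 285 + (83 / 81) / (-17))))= -14146715831195 / 28293435648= -500.00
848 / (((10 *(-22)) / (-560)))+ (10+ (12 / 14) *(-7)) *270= 35624 / 11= 3238.55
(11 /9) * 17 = 187 /9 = 20.78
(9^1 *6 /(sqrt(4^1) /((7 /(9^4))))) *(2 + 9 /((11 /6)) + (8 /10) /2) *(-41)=-38458 /4455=-8.63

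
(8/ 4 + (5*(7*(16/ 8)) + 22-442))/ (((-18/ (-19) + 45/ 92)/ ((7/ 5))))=-1419376/ 4185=-339.16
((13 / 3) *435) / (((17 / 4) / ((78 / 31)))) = 588120 / 527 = 1115.98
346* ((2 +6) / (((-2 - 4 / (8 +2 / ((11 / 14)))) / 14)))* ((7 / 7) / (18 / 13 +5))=-14609504 / 5727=-2550.99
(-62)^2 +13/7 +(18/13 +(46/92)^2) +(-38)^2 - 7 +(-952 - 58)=1555915/364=4274.49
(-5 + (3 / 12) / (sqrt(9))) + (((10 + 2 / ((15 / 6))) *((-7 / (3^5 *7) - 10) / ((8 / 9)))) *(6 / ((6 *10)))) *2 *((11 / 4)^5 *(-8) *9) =10570715687 / 38400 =275279.05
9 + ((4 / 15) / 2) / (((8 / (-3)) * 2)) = 359 / 40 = 8.98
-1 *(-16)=16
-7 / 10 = -0.70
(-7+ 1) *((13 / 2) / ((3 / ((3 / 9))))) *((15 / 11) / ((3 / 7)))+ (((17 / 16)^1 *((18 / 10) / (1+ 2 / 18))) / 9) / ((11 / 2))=-181541 / 13200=-13.75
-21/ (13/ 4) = -84/ 13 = -6.46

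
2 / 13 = 0.15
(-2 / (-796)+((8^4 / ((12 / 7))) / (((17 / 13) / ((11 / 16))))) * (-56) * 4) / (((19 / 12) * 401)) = -11422867354 / 25775077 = -443.17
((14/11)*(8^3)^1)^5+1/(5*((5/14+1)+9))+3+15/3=13719174807371322987314/116761975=117496940312728.72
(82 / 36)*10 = 205 / 9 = 22.78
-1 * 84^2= -7056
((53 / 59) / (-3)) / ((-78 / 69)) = 1219 / 4602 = 0.26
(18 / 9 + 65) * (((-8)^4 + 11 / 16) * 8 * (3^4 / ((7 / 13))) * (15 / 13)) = 5335853535 / 14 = 381132395.36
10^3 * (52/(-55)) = -10400/11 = -945.45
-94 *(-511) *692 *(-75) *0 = 0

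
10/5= 2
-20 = -20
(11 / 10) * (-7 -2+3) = -33 / 5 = -6.60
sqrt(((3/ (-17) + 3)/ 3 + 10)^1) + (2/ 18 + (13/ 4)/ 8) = 149/ 288 + sqrt(3162)/ 17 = 3.83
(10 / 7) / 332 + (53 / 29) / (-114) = -11264 / 960393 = -0.01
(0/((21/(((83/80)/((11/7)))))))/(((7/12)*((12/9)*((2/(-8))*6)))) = 0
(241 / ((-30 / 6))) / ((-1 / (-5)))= -241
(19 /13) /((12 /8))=38 /39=0.97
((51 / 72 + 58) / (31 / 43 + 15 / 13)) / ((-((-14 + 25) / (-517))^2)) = -1739876879 / 25152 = -69174.49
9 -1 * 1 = 8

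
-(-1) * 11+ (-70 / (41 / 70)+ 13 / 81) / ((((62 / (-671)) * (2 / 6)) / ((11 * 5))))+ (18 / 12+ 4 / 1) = 7314528298 / 34317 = 213145.91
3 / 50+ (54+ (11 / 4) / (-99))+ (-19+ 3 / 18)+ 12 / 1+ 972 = 917279 / 900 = 1019.20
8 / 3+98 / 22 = 235 / 33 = 7.12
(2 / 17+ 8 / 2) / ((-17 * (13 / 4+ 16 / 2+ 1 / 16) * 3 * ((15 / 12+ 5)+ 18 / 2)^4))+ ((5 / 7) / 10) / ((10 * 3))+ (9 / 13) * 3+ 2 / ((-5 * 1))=6640758644361461 / 3954471048904740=1.68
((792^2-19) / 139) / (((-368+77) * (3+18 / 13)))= -8154185 / 2305593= -3.54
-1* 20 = -20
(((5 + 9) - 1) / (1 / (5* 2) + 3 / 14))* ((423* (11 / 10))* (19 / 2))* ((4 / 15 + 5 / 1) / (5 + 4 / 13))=83457101 / 460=181428.48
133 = 133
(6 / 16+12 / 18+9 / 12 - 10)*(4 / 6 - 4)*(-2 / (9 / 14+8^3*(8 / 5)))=-34475 / 516501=-0.07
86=86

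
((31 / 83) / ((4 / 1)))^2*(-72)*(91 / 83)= -787059 / 1143574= -0.69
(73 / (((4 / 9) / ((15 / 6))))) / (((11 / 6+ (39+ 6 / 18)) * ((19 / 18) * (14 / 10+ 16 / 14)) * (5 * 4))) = 620865 / 3341416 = 0.19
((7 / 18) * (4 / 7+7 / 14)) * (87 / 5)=29 / 4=7.25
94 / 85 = 1.11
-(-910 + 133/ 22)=19887/ 22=903.95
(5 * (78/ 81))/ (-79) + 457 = 974651/ 2133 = 456.94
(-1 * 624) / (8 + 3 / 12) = -832 / 11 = -75.64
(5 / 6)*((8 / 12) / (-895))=-1 / 1611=-0.00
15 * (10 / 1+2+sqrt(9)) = 225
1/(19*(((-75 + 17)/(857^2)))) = -734449/1102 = -666.47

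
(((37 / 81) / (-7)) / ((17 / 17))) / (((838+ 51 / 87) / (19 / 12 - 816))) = 10486429 / 165466476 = 0.06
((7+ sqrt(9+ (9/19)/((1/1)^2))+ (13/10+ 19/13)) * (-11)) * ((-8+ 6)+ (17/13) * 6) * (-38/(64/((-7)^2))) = 24022.04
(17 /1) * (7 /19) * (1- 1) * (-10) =0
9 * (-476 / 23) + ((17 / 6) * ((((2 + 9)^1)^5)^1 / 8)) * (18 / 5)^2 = 739037.83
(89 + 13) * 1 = 102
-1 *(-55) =55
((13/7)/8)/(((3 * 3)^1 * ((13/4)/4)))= 2/63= 0.03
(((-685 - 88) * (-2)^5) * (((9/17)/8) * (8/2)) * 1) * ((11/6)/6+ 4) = 479260/17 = 28191.76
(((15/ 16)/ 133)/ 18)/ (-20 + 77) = 5/ 727776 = 0.00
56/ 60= 14/ 15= 0.93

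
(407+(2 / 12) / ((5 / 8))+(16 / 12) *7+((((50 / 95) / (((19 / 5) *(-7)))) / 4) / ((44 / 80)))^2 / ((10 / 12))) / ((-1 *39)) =-10.68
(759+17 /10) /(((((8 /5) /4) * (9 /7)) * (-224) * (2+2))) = -7607 /4608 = -1.65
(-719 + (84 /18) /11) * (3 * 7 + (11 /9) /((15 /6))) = -22930471 /1485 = -15441.39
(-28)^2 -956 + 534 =362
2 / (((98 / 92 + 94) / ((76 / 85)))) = 6992 / 371705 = 0.02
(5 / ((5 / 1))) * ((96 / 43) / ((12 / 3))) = 24 / 43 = 0.56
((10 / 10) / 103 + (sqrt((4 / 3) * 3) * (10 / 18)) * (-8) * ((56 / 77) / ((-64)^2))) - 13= -4239299 / 326304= -12.99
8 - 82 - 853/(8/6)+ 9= -704.75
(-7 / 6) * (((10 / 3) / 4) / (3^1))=-35 / 108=-0.32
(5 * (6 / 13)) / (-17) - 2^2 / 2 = -472 / 221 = -2.14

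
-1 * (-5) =5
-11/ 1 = -11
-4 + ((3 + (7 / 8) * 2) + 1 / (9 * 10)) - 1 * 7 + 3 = -583 / 180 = -3.24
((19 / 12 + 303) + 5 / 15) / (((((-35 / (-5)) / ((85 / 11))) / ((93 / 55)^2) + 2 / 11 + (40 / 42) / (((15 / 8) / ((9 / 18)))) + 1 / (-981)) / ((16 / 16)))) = 1505127172857 / 3710045288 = 405.69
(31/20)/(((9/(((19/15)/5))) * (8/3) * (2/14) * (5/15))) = 4123/12000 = 0.34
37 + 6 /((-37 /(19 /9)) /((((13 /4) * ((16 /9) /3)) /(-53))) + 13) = 18112507 /489367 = 37.01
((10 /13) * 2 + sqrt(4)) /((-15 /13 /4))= -184 /15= -12.27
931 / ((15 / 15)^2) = 931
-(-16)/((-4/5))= -20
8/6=1.33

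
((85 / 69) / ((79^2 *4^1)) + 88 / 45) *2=50528411 / 12918870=3.91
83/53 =1.57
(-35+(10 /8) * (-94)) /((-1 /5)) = 1525 /2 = 762.50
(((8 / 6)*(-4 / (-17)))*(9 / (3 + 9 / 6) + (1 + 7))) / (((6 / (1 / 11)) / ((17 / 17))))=80 / 1683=0.05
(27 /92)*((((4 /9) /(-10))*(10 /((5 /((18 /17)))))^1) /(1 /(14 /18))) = -42 /1955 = -0.02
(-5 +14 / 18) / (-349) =38 / 3141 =0.01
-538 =-538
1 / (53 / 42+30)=0.03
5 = 5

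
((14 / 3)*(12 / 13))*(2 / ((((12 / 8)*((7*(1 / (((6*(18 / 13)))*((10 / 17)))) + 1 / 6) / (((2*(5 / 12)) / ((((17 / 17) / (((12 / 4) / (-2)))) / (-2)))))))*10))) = 20160 / 22451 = 0.90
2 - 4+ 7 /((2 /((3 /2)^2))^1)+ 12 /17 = 895 /136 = 6.58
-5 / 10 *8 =-4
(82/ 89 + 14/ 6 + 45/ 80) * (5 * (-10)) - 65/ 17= -7069315/ 36312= -194.68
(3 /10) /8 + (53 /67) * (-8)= -33719 /5360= -6.29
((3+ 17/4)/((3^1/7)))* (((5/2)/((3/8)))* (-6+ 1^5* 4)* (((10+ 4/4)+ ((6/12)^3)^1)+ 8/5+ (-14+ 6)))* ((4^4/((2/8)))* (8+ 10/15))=-9458176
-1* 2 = -2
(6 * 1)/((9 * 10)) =1/15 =0.07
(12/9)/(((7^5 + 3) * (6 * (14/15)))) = 1/70602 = 0.00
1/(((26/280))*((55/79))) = 2212/143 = 15.47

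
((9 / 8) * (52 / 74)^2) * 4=3042 / 1369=2.22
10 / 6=5 / 3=1.67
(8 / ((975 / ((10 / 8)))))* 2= 4 / 195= 0.02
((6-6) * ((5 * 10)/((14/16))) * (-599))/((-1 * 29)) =0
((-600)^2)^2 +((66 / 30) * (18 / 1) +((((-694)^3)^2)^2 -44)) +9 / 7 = 436899642969909124767985028867317651 / 35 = 12482846941997403564799570000000000.00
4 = 4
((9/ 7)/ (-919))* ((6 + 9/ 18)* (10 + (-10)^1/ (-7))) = -4680/ 45031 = -0.10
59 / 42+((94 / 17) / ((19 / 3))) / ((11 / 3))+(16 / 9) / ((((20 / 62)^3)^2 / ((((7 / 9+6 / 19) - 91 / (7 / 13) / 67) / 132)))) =-156257405907343 / 10123118775000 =-15.44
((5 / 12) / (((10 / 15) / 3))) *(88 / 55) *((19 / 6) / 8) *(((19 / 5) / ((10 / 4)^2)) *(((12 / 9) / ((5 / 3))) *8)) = 2888 / 625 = 4.62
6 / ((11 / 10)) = 60 / 11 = 5.45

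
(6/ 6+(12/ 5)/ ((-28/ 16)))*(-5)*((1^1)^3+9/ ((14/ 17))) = 2171/ 98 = 22.15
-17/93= -0.18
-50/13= -3.85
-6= -6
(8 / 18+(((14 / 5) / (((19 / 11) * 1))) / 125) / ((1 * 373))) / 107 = 17718886 / 4265488125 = 0.00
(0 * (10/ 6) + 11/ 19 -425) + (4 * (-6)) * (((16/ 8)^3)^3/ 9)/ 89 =-2230912/ 5073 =-439.76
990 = 990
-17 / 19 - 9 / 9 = -36 / 19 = -1.89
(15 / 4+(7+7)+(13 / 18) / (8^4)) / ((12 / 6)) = 1308685 / 147456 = 8.88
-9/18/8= -1/16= -0.06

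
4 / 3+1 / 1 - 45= -128 / 3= -42.67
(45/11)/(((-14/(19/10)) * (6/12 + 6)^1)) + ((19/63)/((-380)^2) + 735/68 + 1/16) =6277199603/581981400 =10.79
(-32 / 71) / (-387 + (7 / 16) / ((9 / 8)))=576 / 494089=0.00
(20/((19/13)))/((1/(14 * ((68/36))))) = 361.87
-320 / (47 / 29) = -9280 / 47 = -197.45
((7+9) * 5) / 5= 16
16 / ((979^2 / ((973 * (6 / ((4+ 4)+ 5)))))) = 93408 / 12459733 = 0.01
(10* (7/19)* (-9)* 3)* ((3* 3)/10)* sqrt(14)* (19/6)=-567* sqrt(14)/2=-1060.76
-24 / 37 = -0.65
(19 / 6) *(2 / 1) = 19 / 3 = 6.33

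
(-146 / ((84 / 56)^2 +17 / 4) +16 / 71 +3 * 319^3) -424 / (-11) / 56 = 97385255.45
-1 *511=-511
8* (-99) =-792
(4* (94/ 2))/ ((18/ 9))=94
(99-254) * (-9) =1395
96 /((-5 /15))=-288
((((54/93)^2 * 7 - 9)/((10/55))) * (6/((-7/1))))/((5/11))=68.87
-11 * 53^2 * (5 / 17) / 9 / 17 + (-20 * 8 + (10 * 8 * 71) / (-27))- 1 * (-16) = -3228637 / 7803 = -413.77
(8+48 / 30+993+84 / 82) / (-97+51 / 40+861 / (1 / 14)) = 0.08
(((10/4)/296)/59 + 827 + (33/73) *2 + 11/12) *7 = 44378904493/7649232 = 5801.75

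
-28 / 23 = -1.22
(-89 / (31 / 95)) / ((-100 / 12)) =5073 / 155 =32.73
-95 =-95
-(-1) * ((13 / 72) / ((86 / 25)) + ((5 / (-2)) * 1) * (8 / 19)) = -1.00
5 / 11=0.45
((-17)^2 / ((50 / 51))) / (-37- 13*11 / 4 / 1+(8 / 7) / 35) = -1444422 / 356315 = -4.05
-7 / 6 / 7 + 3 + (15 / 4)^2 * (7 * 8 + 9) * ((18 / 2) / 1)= 395011 / 48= 8229.40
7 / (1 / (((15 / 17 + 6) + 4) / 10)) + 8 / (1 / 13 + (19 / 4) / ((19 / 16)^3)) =4817803 / 464882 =10.36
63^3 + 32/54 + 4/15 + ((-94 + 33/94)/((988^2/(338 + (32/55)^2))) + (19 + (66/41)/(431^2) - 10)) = 7136380585161164237333743/28539035211486056400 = 250056.83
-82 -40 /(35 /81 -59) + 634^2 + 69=401943.68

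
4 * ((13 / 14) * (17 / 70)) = 221 / 245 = 0.90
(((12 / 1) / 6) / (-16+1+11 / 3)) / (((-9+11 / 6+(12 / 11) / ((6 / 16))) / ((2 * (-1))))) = -396 / 4777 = -0.08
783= 783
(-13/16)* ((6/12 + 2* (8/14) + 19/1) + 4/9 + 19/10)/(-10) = 94133/50400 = 1.87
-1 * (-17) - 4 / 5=81 / 5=16.20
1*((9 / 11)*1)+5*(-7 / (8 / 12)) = -1137 / 22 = -51.68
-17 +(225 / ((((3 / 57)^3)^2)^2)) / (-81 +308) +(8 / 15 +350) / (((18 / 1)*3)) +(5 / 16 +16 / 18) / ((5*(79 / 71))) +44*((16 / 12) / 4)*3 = 254934039007882473287561 / 116205840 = 2193814347092043.51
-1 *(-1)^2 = -1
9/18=1/2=0.50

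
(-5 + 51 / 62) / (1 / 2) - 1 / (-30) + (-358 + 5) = -336029 / 930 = -361.32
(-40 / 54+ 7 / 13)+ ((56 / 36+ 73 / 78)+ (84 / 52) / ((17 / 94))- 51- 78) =-1405571 / 11934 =-117.78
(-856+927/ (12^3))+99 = -145241/ 192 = -756.46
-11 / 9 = -1.22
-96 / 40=-12 / 5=-2.40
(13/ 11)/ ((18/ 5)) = 65/ 198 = 0.33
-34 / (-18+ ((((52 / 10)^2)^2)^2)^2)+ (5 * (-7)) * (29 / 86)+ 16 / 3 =-2140676232232389599181541 / 330913401980706804216462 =-6.47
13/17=0.76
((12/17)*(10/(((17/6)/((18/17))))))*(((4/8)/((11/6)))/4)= 0.18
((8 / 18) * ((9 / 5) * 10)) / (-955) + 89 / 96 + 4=450947 / 91680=4.92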